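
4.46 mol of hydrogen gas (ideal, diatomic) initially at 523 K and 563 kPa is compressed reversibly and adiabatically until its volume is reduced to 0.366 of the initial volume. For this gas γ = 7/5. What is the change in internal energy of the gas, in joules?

V₁ = nRT₁/P₁ = 4.46×8.314×523/563 = 34.4 L.
Adiabatic: TV^(γ−1) = const ⇒ T₂ = 523×(2.73)^0.400 = 782 K; PV^γ = const ⇒ P₂ = 2300 kPa.
For an ideal gas ΔU = nCvΔT with Cv = (5/2)R = 20.8 J/(mol·K).
ΔU = 4.46×20.8×(782−523) = 24000 J.

24000 J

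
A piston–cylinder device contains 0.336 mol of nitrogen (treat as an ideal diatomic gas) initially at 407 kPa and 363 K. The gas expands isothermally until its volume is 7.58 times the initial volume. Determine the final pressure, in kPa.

53.7 kPa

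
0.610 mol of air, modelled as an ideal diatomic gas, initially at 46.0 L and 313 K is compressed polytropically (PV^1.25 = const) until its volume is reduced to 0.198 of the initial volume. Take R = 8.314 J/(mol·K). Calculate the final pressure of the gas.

261 kPa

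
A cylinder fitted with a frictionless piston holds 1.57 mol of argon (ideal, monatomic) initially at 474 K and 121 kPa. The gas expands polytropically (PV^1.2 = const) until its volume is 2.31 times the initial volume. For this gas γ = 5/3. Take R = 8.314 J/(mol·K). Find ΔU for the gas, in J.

V₁ = nRT₁/P₁ = 1.57×8.314×474/121 = 51.1 L.
Polytropic n=1.2: T₂ = T₁(V₁/V₂)^(n−1) = 474×(0.433)^0.20 = 401 K; P₂ = P₁(V₁/V₂)^n = 44.3 kPa.
For an ideal gas ΔU = nCvΔT with Cv = (3/2)R = 12.5 J/(mol·K).
ΔU = 1.57×12.5×(401−474) = -1430 J.

-1430 J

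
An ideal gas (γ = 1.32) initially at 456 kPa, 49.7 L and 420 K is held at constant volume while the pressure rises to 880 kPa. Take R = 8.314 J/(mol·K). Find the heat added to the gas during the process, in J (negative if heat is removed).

n = P₁V₁/(RT₁) = 456×49.7/(8.314×420) = 6.49 mol.
Isochoric: V stays 49.7 L; P/T = const ⇒ T₂ = 811 K, P₂ = 880 kPa.
W = 0 (no volume change).
ΔU = nCvΔT = 6.49×26.0×(811−420) = 65900 J.
Q = ΔU = 65900 J.

65900 J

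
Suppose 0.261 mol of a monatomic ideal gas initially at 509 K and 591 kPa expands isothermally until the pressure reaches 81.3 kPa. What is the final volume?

13.6 L

V₁ = nRT₁/P₁ = 0.261×8.314×509/591 = 1.87 L.
Isothermal: T stays 509 K; PV = const ⇒ V₂ = 13.6 L, P₂ = 81.3 kPa.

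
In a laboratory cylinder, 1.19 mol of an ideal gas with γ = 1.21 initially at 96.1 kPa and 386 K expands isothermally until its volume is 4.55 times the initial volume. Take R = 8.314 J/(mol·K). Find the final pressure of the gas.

V₁ = nRT₁/P₁ = 1.19×8.314×386/96.1 = 39.7 L.
Isothermal: T stays 386 K; PV = const ⇒ V₂ = 181 L, P₂ = 21.1 kPa.

21.1 kPa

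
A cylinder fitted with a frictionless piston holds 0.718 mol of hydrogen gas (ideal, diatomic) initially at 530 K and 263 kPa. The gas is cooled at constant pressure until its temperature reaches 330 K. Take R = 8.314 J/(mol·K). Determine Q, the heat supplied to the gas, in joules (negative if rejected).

-4180 J

V₁ = nRT₁/P₁ = 0.718×8.314×530/263 = 12.0 L.
Isobaric: P stays 263 kPa; V/T = const ⇒ T₂ = 330 K, V₂ = 7.49 L.
W = PΔV = 263×(7.49−12.0) kPa·L = -1190 J.
ΔU = nCvΔT = 0.718×20.8×(330−530) = -2980 J.
Q = ΔU + W = nCpΔT = -4180 J.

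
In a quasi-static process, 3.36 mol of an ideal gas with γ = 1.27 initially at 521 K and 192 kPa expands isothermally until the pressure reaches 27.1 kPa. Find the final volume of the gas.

537 L

V₁ = nRT₁/P₁ = 3.36×8.314×521/192 = 75.8 L.
Isothermal: T stays 521 K; PV = const ⇒ V₂ = 537 L, P₂ = 27.1 kPa.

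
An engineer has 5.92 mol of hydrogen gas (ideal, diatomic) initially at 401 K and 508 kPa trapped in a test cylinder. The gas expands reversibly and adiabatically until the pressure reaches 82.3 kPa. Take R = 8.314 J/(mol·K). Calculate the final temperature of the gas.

238 K

V₁ = nRT₁/P₁ = 5.92×8.314×401/508 = 38.9 L.
Adiabatic: T₂/T₁ = (P₂/P₁)^((γ−1)/γ) ⇒ T₂ = 401×(0.162)^0.286 = 238 K; V₂ = 143 L.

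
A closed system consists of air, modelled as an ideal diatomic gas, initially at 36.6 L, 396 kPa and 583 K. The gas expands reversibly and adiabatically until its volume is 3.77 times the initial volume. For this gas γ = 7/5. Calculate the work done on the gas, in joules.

-14900 J

n = P₁V₁/(RT₁) = 396×36.6/(8.314×583) = 2.99 mol.
Adiabatic: TV^(γ−1) = const ⇒ T₂ = 583×(0.265)^0.400 = 343 K; PV^γ = const ⇒ P₂ = 61.8 kPa.
ΔU = nCvΔT = 2.99×20.8×(343−583) = -14900 J.
Q = 0 for an adiabatic process, so W = −ΔU = 14900 J.
Work done on the gas = −W_by = -14900 J.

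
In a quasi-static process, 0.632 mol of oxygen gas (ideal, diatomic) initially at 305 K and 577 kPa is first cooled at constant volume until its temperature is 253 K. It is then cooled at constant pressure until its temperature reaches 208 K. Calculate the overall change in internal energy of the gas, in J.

-1270 J

V₁ = nRT₁/P₁ = 0.632×8.314×305/577 = 2.78 L.
Step 1 — Isochoric: V stays 2.78 L; P/T = const ⇒ T₂ = 253 K, P₂ = 479 kPa.
W = 0 (no volume change).
ΔU = nCvΔT = 0.632×20.8×(253−305) = -683 J.
Q = ΔU = -683 J.
State after step 1: P = 479 kPa, V = 2.78 L, T = 253 K.
Step 2 — Isobaric: P stays 479 kPa; V/T = const ⇒ T₂ = 208 K, V₂ = 2.28 L.
W = PΔV = 479×(2.28−2.78) kPa·L = -236 J.
ΔU = nCvΔT = 0.632×20.8×(208−253) = -591 J.
Q = ΔU + W = nCpΔT = -828 J.
Net over both steps: W = -236 J, Q = -1510 J, ΔU = -1270 J.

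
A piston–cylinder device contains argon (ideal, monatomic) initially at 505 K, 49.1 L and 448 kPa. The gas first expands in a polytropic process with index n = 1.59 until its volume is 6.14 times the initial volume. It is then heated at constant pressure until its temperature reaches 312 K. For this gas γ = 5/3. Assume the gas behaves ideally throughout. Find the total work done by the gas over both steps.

30600 J

n = P₁V₁/(RT₁) = 448×49.1/(8.314×505) = 5.24 mol.
Step 1 — Polytropic n=1.59: T₂ = T₁(V₁/V₂)^(n−1) = 505×(0.163)^0.59 = 173 K; P₂ = P₁(V₁/V₂)^n = 25.0 kPa.
W = (P₁V₁−P₂V₂)/(n−1) = (448×49.1−25.0×301)/0.59 = 24500 J.
ΔU = nCvΔT = 5.24×12.5×(173−505) = -21700 J.
Q = ΔU + W = 2820 J.
State after step 1: P = 25.0 kPa, V = 301 L, T = 173 K.
Step 2 — Isobaric: P stays 25.0 kPa; V/T = const ⇒ T₂ = 312 K, V₂ = 543 L.
W = PΔV = 25.0×(543−301) kPa·L = 6050 J.
ΔU = nCvΔT = 5.24×12.5×(312−173) = 9080 J.
Q = ΔU + W = nCpΔT = 15100 J.
Net over both steps: W = 30600 J, Q = 17900 J, ΔU = -12600 J.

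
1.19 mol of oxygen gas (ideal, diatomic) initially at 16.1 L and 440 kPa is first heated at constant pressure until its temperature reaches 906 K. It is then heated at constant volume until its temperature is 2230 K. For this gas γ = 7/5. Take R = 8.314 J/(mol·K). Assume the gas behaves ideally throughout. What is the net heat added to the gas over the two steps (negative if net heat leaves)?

39300 J

T₁ = P₁V₁/(nR) = 440×16.1/(1.19×8.314) = 716 K.
Step 1 — Isobaric: P stays 440 kPa; V/T = const ⇒ T₂ = 906 K, V₂ = 20.4 L.
W = PΔV = 440×(20.4−16.1) kPa·L = 1880 J.
ΔU = nCvΔT = 1.19×20.8×(906−716) = 4700 J.
Q = ΔU + W = nCpΔT = 6580 J.
State after step 1: P = 440 kPa, V = 20.4 L, T = 906 K.
Step 2 — Isochoric: V stays 20.4 L; P/T = const ⇒ T₂ = 2230 K, P₂ = 1080 kPa.
W = 0 (no volume change).
ΔU = nCvΔT = 1.19×20.8×(2230−906) = 32700 J.
Q = ΔU = 32700 J.
Net over both steps: W = 1880 J, Q = 39300 J, ΔU = 37400 J.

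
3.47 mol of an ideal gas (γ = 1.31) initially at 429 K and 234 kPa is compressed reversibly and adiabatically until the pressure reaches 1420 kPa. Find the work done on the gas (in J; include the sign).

21200 J

V₁ = nRT₁/P₁ = 3.47×8.314×429/234 = 52.9 L.
Adiabatic: T₂/T₁ = (P₂/P₁)^((γ−1)/γ) ⇒ T₂ = 429×(6.07)^0.237 = 657 K; V₂ = 13.4 L.
ΔU = nCvΔT = 3.47×26.8×(657−429) = 21200 J.
Q = 0 for an adiabatic process, so W = −ΔU = -21200 J.
Work done on the gas = −W_by = 21200 J.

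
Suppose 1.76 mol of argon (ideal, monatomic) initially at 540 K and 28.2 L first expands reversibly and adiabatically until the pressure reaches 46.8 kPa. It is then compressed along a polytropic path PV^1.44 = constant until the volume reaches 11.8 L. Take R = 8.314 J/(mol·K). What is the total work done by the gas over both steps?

P₁ = nRT₁/V₁ = 1.76×8.314×540/28.2 = 280 kPa.
Step 1 — Adiabatic: T₂/T₁ = (P₂/P₁)^((γ−1)/γ) ⇒ T₂ = 540×(0.167)^0.400 = 264 K; V₂ = 82.5 L.
ΔU = nCvΔT = 1.76×12.5×(264−540) = -6060 J.
Q = 0 for an adiabatic process, so W = −ΔU = 6060 J.
State after step 1: P = 46.8 kPa, V = 82.5 L, T = 264 K.
Step 2 — Polytropic n=1.44: T₂ = T₁(V₁/V₂)^(n−1) = 264×(6.99)^0.44 = 621 K; P₂ = P₁(V₁/V₂)^n = 770 kPa.
W = (P₁V₁−P₂V₂)/(n−1) = (46.8×82.5−770×11.8)/0.44 = -11900 J.
ΔU = nCvΔT = 1.76×12.5×(621−264) = 7840 J.
Q = ΔU + W = -4040 J.
Net over both steps: W = -5820 J, Q = -4040 J, ΔU = 1780 J.

-5820 J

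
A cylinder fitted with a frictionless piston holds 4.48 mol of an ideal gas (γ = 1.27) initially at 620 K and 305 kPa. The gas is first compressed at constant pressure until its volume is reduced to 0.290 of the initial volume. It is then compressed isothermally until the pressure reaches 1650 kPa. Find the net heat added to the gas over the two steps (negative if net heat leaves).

-88400 J

V₁ = nRT₁/P₁ = 4.48×8.314×620/305 = 75.7 L.
Step 1 — Isobaric: P stays 305 kPa; V/T = const ⇒ T₂ = 180 K, V₂ = 22.0 L.
W = PΔV = 305×(22.0−75.7) kPa·L = -16400 J.
ΔU = nCvΔT = 4.48×30.8×(180−620) = -60700 J.
Q = ΔU + W = nCpΔT = -77100 J.
State after step 1: P = 305 kPa, V = 22.0 L, T = 180 K.
Step 2 — Isothermal: T stays 180 K; PV = const ⇒ V₂ = 4.06 L, P₂ = 1650 kPa.
ΔU = 0 (ideal gas, T constant).
W = nRT ln(V₂/V₁) = 4.48×8.314×180×ln(0.185) = -11300 J.
Q = ΔU + W = -11300 J.
Net over both steps: W = -27700 J, Q = -88400 J, ΔU = -60700 J.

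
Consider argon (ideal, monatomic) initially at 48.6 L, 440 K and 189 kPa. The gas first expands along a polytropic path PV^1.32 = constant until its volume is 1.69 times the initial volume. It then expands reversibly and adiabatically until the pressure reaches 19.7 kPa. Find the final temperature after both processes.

199 K

n = P₁V₁/(RT₁) = 189×48.6/(8.314×440) = 2.51 mol.
Step 1 — Polytropic n=1.32: T₂ = T₁(V₁/V₂)^(n−1) = 440×(0.592)^0.32 = 372 K; P₂ = P₁(V₁/V₂)^n = 94.5 kPa.
W = (P₁V₁−P₂V₂)/(n−1) = (189×48.6−94.5×82.1)/0.32 = 4440 J.
ΔU = nCvΔT = 2.51×12.5×(372−440) = -2130 J.
Q = ΔU + W = 2310 J.
State after step 1: P = 94.5 kPa, V = 82.1 L, T = 372 K.
Step 2 — Adiabatic: T₂/T₁ = (P₂/P₁)^((γ−1)/γ) ⇒ T₂ = 372×(0.208)^0.400 = 199 K; V₂ = 210 L.
ΔU = nCvΔT = 2.51×12.5×(199−372) = -5430 J.
Q = 0 for an adiabatic process, so W = −ΔU = 5430 J.
Net over both steps: W = 9870 J, Q = 2310 J, ΔU = -7560 J.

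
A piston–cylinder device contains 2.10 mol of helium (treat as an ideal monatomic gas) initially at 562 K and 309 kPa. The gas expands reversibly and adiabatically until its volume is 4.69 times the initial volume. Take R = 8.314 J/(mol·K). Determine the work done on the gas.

-9470 J

V₁ = nRT₁/P₁ = 2.10×8.314×562/309 = 31.8 L.
Adiabatic: TV^(γ−1) = const ⇒ T₂ = 562×(0.213)^0.667 = 201 K; PV^γ = const ⇒ P₂ = 23.5 kPa.
ΔU = nCvΔT = 2.10×12.5×(201−562) = -9470 J.
Q = 0 for an adiabatic process, so W = −ΔU = 9470 J.
Work done on the gas = −W_by = -9470 J.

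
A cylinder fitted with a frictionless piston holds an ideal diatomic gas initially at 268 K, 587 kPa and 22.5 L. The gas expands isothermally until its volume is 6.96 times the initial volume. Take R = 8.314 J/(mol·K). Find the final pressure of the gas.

Isothermal: T stays 268 K; PV = const ⇒ V₂ = 157 L, P₂ = 84.3 kPa.

84.3 kPa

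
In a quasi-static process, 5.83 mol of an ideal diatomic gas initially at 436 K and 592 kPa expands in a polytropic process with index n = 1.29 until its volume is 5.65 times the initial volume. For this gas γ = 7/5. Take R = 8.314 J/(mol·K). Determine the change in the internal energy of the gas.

-20900 J

V₁ = nRT₁/P₁ = 5.83×8.314×436/592 = 35.7 L.
Polytropic n=1.29: T₂ = T₁(V₁/V₂)^(n−1) = 436×(0.177)^0.29 = 264 K; P₂ = P₁(V₁/V₂)^n = 63.4 kPa.
For an ideal gas ΔU = nCvΔT with Cv = (5/2)R = 20.8 J/(mol·K).
ΔU = 5.83×20.8×(264−436) = -20900 J.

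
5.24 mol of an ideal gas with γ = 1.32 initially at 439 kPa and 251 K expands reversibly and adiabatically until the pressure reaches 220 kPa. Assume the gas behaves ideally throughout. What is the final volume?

42.0 L

V₁ = nRT₁/P₁ = 5.24×8.314×251/439 = 24.9 L.
Adiabatic: T₂/T₁ = (P₂/P₁)^((γ−1)/γ) ⇒ T₂ = 251×(0.501)^0.242 = 212 K; V₂ = 42.0 L.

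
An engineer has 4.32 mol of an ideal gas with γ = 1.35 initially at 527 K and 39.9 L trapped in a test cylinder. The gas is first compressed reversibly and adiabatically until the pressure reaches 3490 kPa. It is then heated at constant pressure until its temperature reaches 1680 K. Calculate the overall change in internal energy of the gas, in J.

118000 J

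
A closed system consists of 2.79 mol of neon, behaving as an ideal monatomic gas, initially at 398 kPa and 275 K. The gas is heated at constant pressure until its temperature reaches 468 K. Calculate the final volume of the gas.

V₁ = nRT₁/P₁ = 2.79×8.314×275/398 = 16.0 L.
Isobaric: P stays 398 kPa; V/T = const ⇒ T₂ = 468 K, V₂ = 27.3 L.

27.3 L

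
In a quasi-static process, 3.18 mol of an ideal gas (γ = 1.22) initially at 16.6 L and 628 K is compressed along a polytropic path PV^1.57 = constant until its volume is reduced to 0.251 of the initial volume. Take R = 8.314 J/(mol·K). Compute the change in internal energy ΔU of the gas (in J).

90500 J

P₁ = nRT₁/V₁ = 3.18×8.314×628/16.6 = 1000 kPa.
Polytropic n=1.57: T₂ = T₁(V₁/V₂)^(n−1) = 628×(3.98)^0.57 = 1380 K; P₂ = P₁(V₁/V₂)^n = 8760 kPa.
For an ideal gas ΔU = nCvΔT with Cv = R/(γ−1) = 37.8 J/(mol·K).
ΔU = 3.18×37.8×(1380−628) = 90500 J.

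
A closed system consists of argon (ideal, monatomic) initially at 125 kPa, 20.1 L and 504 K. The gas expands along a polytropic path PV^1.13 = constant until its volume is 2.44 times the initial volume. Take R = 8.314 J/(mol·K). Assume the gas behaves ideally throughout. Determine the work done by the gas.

n = P₁V₁/(RT₁) = 125×20.1/(8.314×504) = 0.600 mol.
Polytropic n=1.13: T₂ = T₁(V₁/V₂)^(n−1) = 504×(0.410)^0.13 = 449 K; P₂ = P₁(V₁/V₂)^n = 45.6 kPa.
W = (P₁V₁−P₂V₂)/(n−1) = (125×20.1−45.6×49.0)/0.13 = 2120 J.

2120 J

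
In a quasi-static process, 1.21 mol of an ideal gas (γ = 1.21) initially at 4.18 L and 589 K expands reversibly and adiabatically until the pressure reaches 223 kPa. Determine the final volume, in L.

19.3 L

P₁ = nRT₁/V₁ = 1.21×8.314×589/4.18 = 1420 kPa.
Adiabatic: T₂/T₁ = (P₂/P₁)^((γ−1)/γ) ⇒ T₂ = 589×(0.157)^0.174 = 427 K; V₂ = 19.3 L.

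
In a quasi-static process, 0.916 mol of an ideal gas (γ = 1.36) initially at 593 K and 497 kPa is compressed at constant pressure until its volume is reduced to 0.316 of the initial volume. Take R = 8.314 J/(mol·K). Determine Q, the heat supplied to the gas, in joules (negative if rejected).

V₁ = nRT₁/P₁ = 0.916×8.314×593/497 = 9.09 L.
Isobaric: P stays 497 kPa; V/T = const ⇒ T₂ = 187 K, V₂ = 2.87 L.
W = PΔV = 497×(2.87−9.09) kPa·L = -3090 J.
ΔU = nCvΔT = 0.916×23.1×(187−593) = -8580 J.
Q = ΔU + W = nCpΔT = -11700 J.

-11700 J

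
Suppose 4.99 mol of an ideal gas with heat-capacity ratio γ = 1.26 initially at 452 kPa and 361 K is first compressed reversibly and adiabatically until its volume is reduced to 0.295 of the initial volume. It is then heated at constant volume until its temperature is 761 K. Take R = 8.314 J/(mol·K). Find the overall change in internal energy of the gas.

63800 J

V₁ = nRT₁/P₁ = 4.99×8.314×361/452 = 33.1 L.
Step 1 — Adiabatic: TV^(γ−1) = const ⇒ T₂ = 361×(3.39)^0.260 = 496 K; PV^γ = const ⇒ P₂ = 2100 kPa.
ΔU = nCvΔT = 4.99×32.0×(496−361) = 21500 J.
Q = 0 for an adiabatic process, so W = −ΔU = -21500 J.
State after step 1: P = 2100 kPa, V = 9.77 L, T = 496 K.
Step 2 — Isochoric: V stays 9.77 L; P/T = const ⇒ T₂ = 761 K, P₂ = 3230 kPa.
W = 0 (no volume change).
ΔU = nCvΔT = 4.99×32.0×(761−496) = 42300 J.
Q = ΔU = 42300 J.
Net over both steps: W = -21500 J, Q = 42300 J, ΔU = 63800 J.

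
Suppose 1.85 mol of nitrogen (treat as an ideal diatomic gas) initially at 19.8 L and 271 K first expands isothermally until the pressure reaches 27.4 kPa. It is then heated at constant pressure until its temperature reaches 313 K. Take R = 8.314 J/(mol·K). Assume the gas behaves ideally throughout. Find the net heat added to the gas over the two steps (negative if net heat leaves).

10800 J

P₁ = nRT₁/V₁ = 1.85×8.314×271/19.8 = 211 kPa.
Step 1 — Isothermal: T stays 271 K; PV = const ⇒ V₂ = 152 L, P₂ = 27.4 kPa.
ΔU = 0 (ideal gas, T constant).
W = nRT ln(V₂/V₁) = 1.85×8.314×271×ln(7.68) = 8500 J.
Q = ΔU + W = 8500 J.
State after step 1: P = 27.4 kPa, V = 152 L, T = 271 K.
Step 2 — Isobaric: P stays 27.4 kPa; V/T = const ⇒ T₂ = 313 K, V₂ = 176 L.
W = PΔV = 27.4×(176−152) kPa·L = 646 J.
ΔU = nCvΔT = 1.85×20.8×(313−271) = 1610 J.
Q = ΔU + W = nCpΔT = 2260 J.
Net over both steps: W = 9150 J, Q = 10800 J, ΔU = 1610 J.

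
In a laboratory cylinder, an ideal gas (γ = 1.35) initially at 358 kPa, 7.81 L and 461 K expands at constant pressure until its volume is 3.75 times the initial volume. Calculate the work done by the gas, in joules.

7690 J

n = P₁V₁/(RT₁) = 358×7.81/(8.314×461) = 0.729 mol.
Isobaric: P stays 358 kPa; V/T = const ⇒ T₂ = 1730 K, V₂ = 29.3 L.
W = PΔV = 358×(29.3−7.81) kPa·L = 7690 J.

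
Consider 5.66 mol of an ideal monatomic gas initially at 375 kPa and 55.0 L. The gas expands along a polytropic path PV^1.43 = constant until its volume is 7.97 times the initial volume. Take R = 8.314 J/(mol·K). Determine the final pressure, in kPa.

T₁ = P₁V₁/(nR) = 375×55.0/(5.66×8.314) = 438 K.
Polytropic n=1.43: T₂ = T₁(V₁/V₂)^(n−1) = 438×(0.125)^0.43 = 180 K; P₂ = P₁(V₁/V₂)^n = 19.3 kPa.

19.3 kPa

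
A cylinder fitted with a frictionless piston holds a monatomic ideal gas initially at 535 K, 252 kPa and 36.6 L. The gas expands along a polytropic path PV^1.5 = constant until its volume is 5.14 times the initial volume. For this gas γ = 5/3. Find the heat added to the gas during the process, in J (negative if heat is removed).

2580 J

n = P₁V₁/(RT₁) = 252×36.6/(8.314×535) = 2.07 mol.
Polytropic n=1.5: T₂ = T₁(V₁/V₂)^(n−1) = 535×(0.195)^0.50 = 236 K; P₂ = P₁(V₁/V₂)^n = 21.6 kPa.
W = (P₁V₁−P₂V₂)/(n−1) = (252×36.6−21.6×188)/0.50 = 10300 J.
ΔU = nCvΔT = 2.07×12.5×(236−535) = -7730 J.
Q = ΔU + W = 2580 J.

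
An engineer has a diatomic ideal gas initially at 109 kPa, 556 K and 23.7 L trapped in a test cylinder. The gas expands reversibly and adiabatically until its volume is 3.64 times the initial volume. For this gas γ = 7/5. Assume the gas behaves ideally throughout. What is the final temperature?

Adiabatic: TV^(γ−1) = const ⇒ T₂ = 556×(0.275)^0.400 = 332 K; PV^γ = const ⇒ P₂ = 17.9 kPa.

332 K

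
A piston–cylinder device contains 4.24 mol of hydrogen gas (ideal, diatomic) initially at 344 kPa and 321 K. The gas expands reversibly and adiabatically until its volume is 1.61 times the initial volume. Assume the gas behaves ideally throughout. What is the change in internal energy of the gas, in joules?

V₁ = nRT₁/P₁ = 4.24×8.314×321/344 = 32.9 L.
Adiabatic: TV^(γ−1) = const ⇒ T₂ = 321×(0.621)^0.400 = 265 K; PV^γ = const ⇒ P₂ = 177 kPa.
For an ideal gas ΔU = nCvΔT with Cv = (5/2)R = 20.8 J/(mol·K).
ΔU = 4.24×20.8×(265−321) = -4910 J.

-4910 J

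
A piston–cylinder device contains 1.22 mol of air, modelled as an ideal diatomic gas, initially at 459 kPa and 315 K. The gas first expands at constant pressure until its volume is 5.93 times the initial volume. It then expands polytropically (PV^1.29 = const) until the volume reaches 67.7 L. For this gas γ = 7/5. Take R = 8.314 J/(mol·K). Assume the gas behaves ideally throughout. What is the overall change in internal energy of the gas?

V₁ = nRT₁/P₁ = 1.22×8.314×315/459 = 6.96 L.
Step 1 — Isobaric: P stays 459 kPa; V/T = const ⇒ T₂ = 1870 K, V₂ = 41.3 L.
W = PΔV = 459×(41.3−6.96) kPa·L = 15800 J.
ΔU = nCvΔT = 1.22×20.8×(1870−315) = 39400 J.
Q = ΔU + W = nCpΔT = 55100 J.
State after step 1: P = 459 kPa, V = 41.3 L, T = 1870 K.
Step 2 — Polytropic n=1.29: T₂ = T₁(V₁/V₂)^(n−1) = 1870×(0.610)^0.29 = 1620 K; P₂ = P₁(V₁/V₂)^n = 242 kPa.
W = (P₁V₁−P₂V₂)/(n−1) = (459×41.3−242×67.7)/0.29 = 8730 J.
ΔU = nCvΔT = 1.22×20.8×(1620−1870) = -6330 J.
Q = ΔU + W = 2400 J.
Net over both steps: W = 24500 J, Q = 57500 J, ΔU = 33000 J.

33000 J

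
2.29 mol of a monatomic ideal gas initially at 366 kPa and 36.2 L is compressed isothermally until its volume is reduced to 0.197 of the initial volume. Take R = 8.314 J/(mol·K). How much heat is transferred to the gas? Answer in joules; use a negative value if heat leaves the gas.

T₁ = P₁V₁/(nR) = 366×36.2/(2.29×8.314) = 696 K.
Isothermal: T stays 696 K; PV = const ⇒ V₂ = 7.13 L, P₂ = 1860 kPa.
ΔU = 0 (ideal gas, T constant).
W = nRT ln(V₂/V₁) = 2.29×8.314×696×ln(0.197) = -21500 J.
Q = ΔU + W = -21500 J.

-21500 J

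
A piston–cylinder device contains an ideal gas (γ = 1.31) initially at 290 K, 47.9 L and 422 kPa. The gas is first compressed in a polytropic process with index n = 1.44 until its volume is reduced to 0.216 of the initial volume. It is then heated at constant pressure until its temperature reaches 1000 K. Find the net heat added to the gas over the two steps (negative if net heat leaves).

145000 J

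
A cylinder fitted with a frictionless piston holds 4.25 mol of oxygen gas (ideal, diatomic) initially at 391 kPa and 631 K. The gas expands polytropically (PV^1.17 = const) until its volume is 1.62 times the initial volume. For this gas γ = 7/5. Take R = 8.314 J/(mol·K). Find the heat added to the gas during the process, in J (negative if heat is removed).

5940 J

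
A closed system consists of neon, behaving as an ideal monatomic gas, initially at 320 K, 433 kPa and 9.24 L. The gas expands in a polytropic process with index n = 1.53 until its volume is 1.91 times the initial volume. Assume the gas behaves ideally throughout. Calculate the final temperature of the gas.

227 K

Polytropic n=1.53: T₂ = T₁(V₁/V₂)^(n−1) = 320×(0.524)^0.53 = 227 K; P₂ = P₁(V₁/V₂)^n = 161 kPa.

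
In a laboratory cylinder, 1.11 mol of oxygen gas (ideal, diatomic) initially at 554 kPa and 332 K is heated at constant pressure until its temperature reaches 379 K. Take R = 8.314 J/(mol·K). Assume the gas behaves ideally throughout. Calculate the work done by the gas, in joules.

434 J

V₁ = nRT₁/P₁ = 1.11×8.314×332/554 = 5.53 L.
Isobaric: P stays 554 kPa; V/T = const ⇒ T₂ = 379 K, V₂ = 6.31 L.
W = PΔV = 554×(6.31−5.53) kPa·L = 434 J.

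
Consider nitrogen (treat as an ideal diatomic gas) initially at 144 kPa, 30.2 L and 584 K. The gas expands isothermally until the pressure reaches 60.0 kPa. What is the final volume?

72.5 L

Isothermal: T stays 584 K; PV = const ⇒ V₂ = 72.5 L, P₂ = 60.0 kPa.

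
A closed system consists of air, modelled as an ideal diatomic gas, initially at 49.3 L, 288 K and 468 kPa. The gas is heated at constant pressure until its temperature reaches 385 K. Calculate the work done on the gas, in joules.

-7770 J

n = P₁V₁/(RT₁) = 468×49.3/(8.314×288) = 9.64 mol.
Isobaric: P stays 468 kPa; V/T = const ⇒ T₂ = 385 K, V₂ = 65.9 L.
W = PΔV = 468×(65.9−49.3) kPa·L = 7770 J.
Work done on the gas = −W_by = -7770 J.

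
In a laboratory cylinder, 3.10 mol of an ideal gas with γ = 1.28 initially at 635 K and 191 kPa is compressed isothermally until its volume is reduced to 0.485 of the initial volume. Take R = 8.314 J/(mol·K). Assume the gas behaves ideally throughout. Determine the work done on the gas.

11800 J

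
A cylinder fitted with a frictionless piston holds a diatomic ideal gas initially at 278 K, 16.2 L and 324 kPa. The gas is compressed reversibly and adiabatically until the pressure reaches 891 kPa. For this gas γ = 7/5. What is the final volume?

Adiabatic: T₂/T₁ = (P₂/P₁)^((γ−1)/γ) ⇒ T₂ = 278×(2.75)^0.286 = 371 K; V₂ = 7.87 L.

7.87 L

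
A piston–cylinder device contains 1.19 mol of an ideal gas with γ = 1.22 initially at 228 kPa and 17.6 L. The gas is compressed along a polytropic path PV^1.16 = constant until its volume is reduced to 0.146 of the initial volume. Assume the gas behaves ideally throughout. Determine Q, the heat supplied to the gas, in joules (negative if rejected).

-2470 J

T₁ = P₁V₁/(nR) = 228×17.6/(1.19×8.314) = 406 K.
Polytropic n=1.16: T₂ = T₁(V₁/V₂)^(n−1) = 406×(6.85)^0.16 = 552 K; P₂ = P₁(V₁/V₂)^n = 2120 kPa.
W = (P₁V₁−P₂V₂)/(n−1) = (228×17.6−2120×2.57)/0.16 = -9040 J.
ΔU = nCvΔT = 1.19×37.8×(552−406) = 6580 J.
Q = ΔU + W = -2470 J.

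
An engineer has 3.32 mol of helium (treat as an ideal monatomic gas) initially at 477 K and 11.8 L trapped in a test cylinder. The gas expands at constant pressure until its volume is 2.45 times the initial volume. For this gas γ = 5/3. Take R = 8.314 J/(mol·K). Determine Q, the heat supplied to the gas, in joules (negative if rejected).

47700 J

P₁ = nRT₁/V₁ = 3.32×8.314×477/11.8 = 1120 kPa.
Isobaric: P stays 1120 kPa; V/T = const ⇒ T₂ = 1170 K, V₂ = 28.9 L.
W = PΔV = 1120×(28.9−11.8) kPa·L = 19100 J.
ΔU = nCvΔT = 3.32×12.5×(1170−477) = 28600 J.
Q = ΔU + W = nCpΔT = 47700 J.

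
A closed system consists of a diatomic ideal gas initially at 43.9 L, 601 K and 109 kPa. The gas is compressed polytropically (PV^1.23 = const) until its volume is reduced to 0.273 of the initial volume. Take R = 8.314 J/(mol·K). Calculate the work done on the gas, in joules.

7240 J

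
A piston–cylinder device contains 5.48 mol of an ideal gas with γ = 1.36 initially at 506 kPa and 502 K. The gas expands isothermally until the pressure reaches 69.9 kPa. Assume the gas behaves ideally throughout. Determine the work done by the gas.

V₁ = nRT₁/P₁ = 5.48×8.314×502/506 = 45.2 L.
Isothermal: T stays 502 K; PV = const ⇒ V₂ = 327 L, P₂ = 69.9 kPa.
W = nRT ln(V₂/V₁) = 5.48×8.314×502×ln(7.24) = 45300 J.

45300 J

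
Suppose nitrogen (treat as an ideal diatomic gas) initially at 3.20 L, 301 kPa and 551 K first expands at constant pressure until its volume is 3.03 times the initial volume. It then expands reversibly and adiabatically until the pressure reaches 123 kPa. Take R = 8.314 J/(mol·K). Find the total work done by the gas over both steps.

n = P₁V₁/(RT₁) = 301×3.20/(8.314×551) = 0.210 mol.
Step 1 — Isobaric: P stays 301 kPa; V/T = const ⇒ T₂ = 1670 K, V₂ = 9.70 L.
W = PΔV = 301×(9.70−3.20) kPa·L = 1960 J.
ΔU = nCvΔT = 0.210×20.8×(1670−551) = 4890 J.
Q = ΔU + W = nCpΔT = 6840 J.
State after step 1: P = 301 kPa, V = 9.70 L, T = 1670 K.
Step 2 — Adiabatic: T₂/T₁ = (P₂/P₁)^((γ−1)/γ) ⇒ T₂ = 1670×(0.409)^0.286 = 1290 K; V₂ = 18.4 L.
ΔU = nCvΔT = 0.210×20.8×(1290−1670) = -1650 J.
Q = 0 for an adiabatic process, so W = −ΔU = 1650 J.
Net over both steps: W = 3600 J, Q = 6840 J, ΔU = 3240 J.

3600 J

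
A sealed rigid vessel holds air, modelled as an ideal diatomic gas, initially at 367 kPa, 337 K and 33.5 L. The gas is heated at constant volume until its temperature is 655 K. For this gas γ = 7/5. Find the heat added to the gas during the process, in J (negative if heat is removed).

n = P₁V₁/(RT₁) = 367×33.5/(8.314×337) = 4.39 mol.
Isochoric: V stays 33.5 L; P/T = const ⇒ T₂ = 655 K, P₂ = 713 kPa.
W = 0 (no volume change).
ΔU = nCvΔT = 4.39×20.8×(655−337) = 29000 J.
Q = ΔU = 29000 J.

29000 J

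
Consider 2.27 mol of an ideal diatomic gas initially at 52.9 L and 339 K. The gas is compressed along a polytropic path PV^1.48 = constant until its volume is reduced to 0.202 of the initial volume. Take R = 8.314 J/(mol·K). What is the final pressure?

P₁ = nRT₁/V₁ = 2.27×8.314×339/52.9 = 121 kPa.
Polytropic n=1.48: T₂ = T₁(V₁/V₂)^(n−1) = 339×(4.95)^0.48 = 731 K; P₂ = P₁(V₁/V₂)^n = 1290 kPa.

1290 kPa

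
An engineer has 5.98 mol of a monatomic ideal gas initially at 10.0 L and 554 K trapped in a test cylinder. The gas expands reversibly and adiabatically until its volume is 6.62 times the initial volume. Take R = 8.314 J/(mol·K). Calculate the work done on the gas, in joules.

-29600 J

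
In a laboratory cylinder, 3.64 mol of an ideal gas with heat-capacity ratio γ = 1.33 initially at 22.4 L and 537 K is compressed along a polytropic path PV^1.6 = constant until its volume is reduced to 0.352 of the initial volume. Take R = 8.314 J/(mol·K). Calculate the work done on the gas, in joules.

23600 J

P₁ = nRT₁/V₁ = 3.64×8.314×537/22.4 = 726 kPa.
Polytropic n=1.6: T₂ = T₁(V₁/V₂)^(n−1) = 537×(2.84)^0.60 = 1000 K; P₂ = P₁(V₁/V₂)^n = 3860 kPa.
W = (P₁V₁−P₂V₂)/(n−1) = (726×22.4−3860×7.88)/0.60 = -23600 J.
Work done on the gas = −W_by = 23600 J.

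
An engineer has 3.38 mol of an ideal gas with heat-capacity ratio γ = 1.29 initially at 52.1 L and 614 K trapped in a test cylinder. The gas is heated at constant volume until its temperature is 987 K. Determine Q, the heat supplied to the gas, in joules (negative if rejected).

P₁ = nRT₁/V₁ = 3.38×8.314×614/52.1 = 331 kPa.
Isochoric: V stays 52.1 L; P/T = const ⇒ T₂ = 987 K, P₂ = 532 kPa.
W = 0 (no volume change).
ΔU = nCvΔT = 3.38×28.7×(987−614) = 36100 J.
Q = ΔU = 36100 J.

36100 J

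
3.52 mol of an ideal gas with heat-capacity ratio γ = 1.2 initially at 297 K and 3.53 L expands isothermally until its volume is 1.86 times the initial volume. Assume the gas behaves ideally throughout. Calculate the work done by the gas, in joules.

5390 J

P₁ = nRT₁/V₁ = 3.52×8.314×297/3.53 = 2460 kPa.
Isothermal: T stays 297 K; PV = const ⇒ V₂ = 6.57 L, P₂ = 1320 kPa.
W = nRT ln(V₂/V₁) = 3.52×8.314×297×ln(1.86) = 5390 J.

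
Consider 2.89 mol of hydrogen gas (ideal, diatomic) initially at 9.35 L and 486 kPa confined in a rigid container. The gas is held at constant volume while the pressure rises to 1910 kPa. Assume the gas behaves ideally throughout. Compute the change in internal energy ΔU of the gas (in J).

33300 J

T₁ = P₁V₁/(nR) = 486×9.35/(2.89×8.314) = 189 K.
Isochoric: V stays 9.35 L; P/T = const ⇒ T₂ = 743 K, P₂ = 1910 kPa.
For an ideal gas ΔU = nCvΔT with Cv = (5/2)R = 20.8 J/(mol·K).
ΔU = 2.89×20.8×(743−189) = 33300 J.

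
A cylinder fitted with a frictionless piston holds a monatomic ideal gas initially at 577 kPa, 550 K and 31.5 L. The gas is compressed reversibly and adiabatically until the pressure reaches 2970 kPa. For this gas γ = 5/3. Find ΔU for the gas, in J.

n = P₁V₁/(RT₁) = 577×31.5/(8.314×550) = 3.97 mol.
Adiabatic: T₂/T₁ = (P₂/P₁)^((γ−1)/γ) ⇒ T₂ = 550×(5.15)^0.400 = 1060 K; V₂ = 11.8 L.
For an ideal gas ΔU = nCvΔT with Cv = (3/2)R = 12.5 J/(mol·K).
ΔU = 3.97×12.5×(1060−550) = 25200 J.

25200 J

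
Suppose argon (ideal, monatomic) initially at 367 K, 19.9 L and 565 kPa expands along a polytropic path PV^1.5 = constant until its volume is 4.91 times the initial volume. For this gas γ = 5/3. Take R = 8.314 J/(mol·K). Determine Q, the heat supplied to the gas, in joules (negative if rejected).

n = P₁V₁/(RT₁) = 565×19.9/(8.314×367) = 3.68 mol.
Polytropic n=1.5: T₂ = T₁(V₁/V₂)^(n−1) = 367×(0.204)^0.50 = 166 K; P₂ = P₁(V₁/V₂)^n = 51.9 kPa.
W = (P₁V₁−P₂V₂)/(n−1) = (565×19.9−51.9×97.7)/0.50 = 12300 J.
ΔU = nCvΔT = 3.68×12.5×(166−367) = -9250 J.
Q = ΔU + W = 3080 J.

3080 J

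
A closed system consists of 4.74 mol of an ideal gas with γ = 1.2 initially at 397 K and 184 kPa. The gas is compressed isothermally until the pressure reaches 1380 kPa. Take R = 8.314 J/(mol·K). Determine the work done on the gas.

31500 J

V₁ = nRT₁/P₁ = 4.74×8.314×397/184 = 85.0 L.
Isothermal: T stays 397 K; PV = const ⇒ V₂ = 11.3 L, P₂ = 1380 kPa.
W = nRT ln(V₂/V₁) = 4.74×8.314×397×ln(0.133) = -31500 J.
Work done on the gas = −W_by = 31500 J.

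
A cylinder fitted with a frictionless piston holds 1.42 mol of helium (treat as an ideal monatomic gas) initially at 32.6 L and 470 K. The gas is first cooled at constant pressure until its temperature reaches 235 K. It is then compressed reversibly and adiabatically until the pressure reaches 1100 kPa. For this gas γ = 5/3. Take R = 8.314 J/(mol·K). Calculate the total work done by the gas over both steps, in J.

-7390 J

P₁ = nRT₁/V₁ = 1.42×8.314×470/32.6 = 170 kPa.
Step 1 — Isobaric: P stays 170 kPa; V/T = const ⇒ T₂ = 235 K, V₂ = 16.3 L.
W = PΔV = 170×(16.3−32.6) kPa·L = -2770 J.
ΔU = nCvΔT = 1.42×12.5×(235−470) = -4160 J.
Q = ΔU + W = nCpΔT = -6940 J.
State after step 1: P = 170 kPa, V = 16.3 L, T = 235 K.
Step 2 — Adiabatic: T₂/T₁ = (P₂/P₁)^((γ−1)/γ) ⇒ T₂ = 235×(6.46)^0.400 = 496 K; V₂ = 5.32 L.
ΔU = nCvΔT = 1.42×12.5×(496−235) = 4620 J.
Q = 0 for an adiabatic process, so W = −ΔU = -4620 J.
Net over both steps: W = -7390 J, Q = -6940 J, ΔU = 455 J.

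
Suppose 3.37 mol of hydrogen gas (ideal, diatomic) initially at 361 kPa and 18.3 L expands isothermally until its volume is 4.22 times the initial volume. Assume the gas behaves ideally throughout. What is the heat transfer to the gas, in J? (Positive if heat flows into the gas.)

9510 J

T₁ = P₁V₁/(nR) = 361×18.3/(3.37×8.314) = 236 K.
Isothermal: T stays 236 K; PV = const ⇒ V₂ = 77.2 L, P₂ = 85.5 kPa.
ΔU = 0 (ideal gas, T constant).
W = nRT ln(V₂/V₁) = 3.37×8.314×236×ln(4.22) = 9510 J.
Q = ΔU + W = 9510 J.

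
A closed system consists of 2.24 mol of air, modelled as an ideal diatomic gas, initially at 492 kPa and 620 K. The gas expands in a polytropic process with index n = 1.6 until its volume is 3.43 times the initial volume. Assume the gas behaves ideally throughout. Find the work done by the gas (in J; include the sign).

V₁ = nRT₁/P₁ = 2.24×8.314×620/492 = 23.5 L.
Polytropic n=1.6: T₂ = T₁(V₁/V₂)^(n−1) = 620×(0.292)^0.60 = 296 K; P₂ = P₁(V₁/V₂)^n = 68.5 kPa.
W = (P₁V₁−P₂V₂)/(n−1) = (492×23.5−68.5×80.5)/0.60 = 10100 J.

10100 J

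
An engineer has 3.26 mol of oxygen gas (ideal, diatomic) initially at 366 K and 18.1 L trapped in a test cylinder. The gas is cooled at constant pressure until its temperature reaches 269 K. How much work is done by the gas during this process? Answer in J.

-2630 J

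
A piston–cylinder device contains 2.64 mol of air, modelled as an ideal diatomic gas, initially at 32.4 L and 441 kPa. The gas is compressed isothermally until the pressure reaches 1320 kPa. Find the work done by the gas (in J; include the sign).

T₁ = P₁V₁/(nR) = 441×32.4/(2.64×8.314) = 651 K.
Isothermal: T stays 651 K; PV = const ⇒ V₂ = 10.8 L, P₂ = 1320 kPa.
W = nRT ln(V₂/V₁) = 2.64×8.314×651×ln(0.334) = -15700 J.

-15700 J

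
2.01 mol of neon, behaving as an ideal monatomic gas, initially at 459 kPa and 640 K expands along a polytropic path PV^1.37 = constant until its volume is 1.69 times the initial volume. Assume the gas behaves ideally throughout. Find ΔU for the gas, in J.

-2830 J

V₁ = nRT₁/P₁ = 2.01×8.314×640/459 = 23.3 L.
Polytropic n=1.37: T₂ = T₁(V₁/V₂)^(n−1) = 640×(0.592)^0.37 = 527 K; P₂ = P₁(V₁/V₂)^n = 224 kPa.
For an ideal gas ΔU = nCvΔT with Cv = (3/2)R = 12.5 J/(mol·K).
ΔU = 2.01×12.5×(527−640) = -2830 J.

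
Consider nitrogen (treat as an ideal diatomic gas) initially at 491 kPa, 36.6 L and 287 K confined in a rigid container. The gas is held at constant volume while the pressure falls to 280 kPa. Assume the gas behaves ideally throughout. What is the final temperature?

164 K

Isochoric: V stays 36.6 L; P/T = const ⇒ T₂ = 164 K, P₂ = 280 kPa.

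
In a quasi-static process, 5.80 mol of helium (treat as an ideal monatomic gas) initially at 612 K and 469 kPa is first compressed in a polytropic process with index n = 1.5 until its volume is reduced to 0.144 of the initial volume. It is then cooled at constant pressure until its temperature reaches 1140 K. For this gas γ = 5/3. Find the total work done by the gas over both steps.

V₁ = nRT₁/P₁ = 5.80×8.314×612/469 = 62.9 L.
Step 1 — Polytropic n=1.5: T₂ = T₁(V₁/V₂)^(n−1) = 612×(6.94)^0.50 = 1610 K; P₂ = P₁(V₁/V₂)^n = 8580 kPa.
W = (P₁V₁−P₂V₂)/(n−1) = (469×62.9−8580×9.06)/0.50 = -96500 J.
ΔU = nCvΔT = 5.80×12.5×(1610−612) = 72400 J.
Q = ΔU + W = -24100 J.
State after step 1: P = 8580 kPa, V = 9.06 L, T = 1610 K.
Step 2 — Isobaric: P stays 8580 kPa; V/T = const ⇒ T₂ = 1140 K, V₂ = 6.40 L.
W = PΔV = 8580×(6.40−9.06) kPa·L = -22800 J.
ΔU = nCvΔT = 5.80×12.5×(1140−1610) = -34200 J.
Q = ΔU + W = nCpΔT = -57000 J.
Net over both steps: W = -119000 J, Q = -81100 J, ΔU = 38200 J.

-119000 J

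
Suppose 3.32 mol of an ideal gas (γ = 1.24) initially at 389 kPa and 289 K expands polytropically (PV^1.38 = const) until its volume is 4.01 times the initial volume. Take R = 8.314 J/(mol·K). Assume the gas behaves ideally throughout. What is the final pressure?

V₁ = nRT₁/P₁ = 3.32×8.314×289/389 = 20.5 L.
Polytropic n=1.38: T₂ = T₁(V₁/V₂)^(n−1) = 289×(0.249)^0.38 = 170 K; P₂ = P₁(V₁/V₂)^n = 57.2 kPa.

57.2 kPa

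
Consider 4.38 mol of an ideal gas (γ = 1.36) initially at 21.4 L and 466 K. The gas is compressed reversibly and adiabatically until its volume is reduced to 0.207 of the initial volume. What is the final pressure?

P₁ = nRT₁/V₁ = 4.38×8.314×466/21.4 = 793 kPa.
Adiabatic: TV^(γ−1) = const ⇒ T₂ = 466×(4.83)^0.360 = 822 K; PV^γ = const ⇒ P₂ = 6750 kPa.

6750 kPa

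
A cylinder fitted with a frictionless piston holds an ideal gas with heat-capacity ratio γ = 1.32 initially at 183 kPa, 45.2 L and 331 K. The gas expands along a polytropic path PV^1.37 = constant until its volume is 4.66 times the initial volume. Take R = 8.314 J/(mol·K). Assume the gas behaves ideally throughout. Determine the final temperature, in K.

187 K

Polytropic n=1.37: T₂ = T₁(V₁/V₂)^(n−1) = 331×(0.215)^0.37 = 187 K; P₂ = P₁(V₁/V₂)^n = 22.2 kPa.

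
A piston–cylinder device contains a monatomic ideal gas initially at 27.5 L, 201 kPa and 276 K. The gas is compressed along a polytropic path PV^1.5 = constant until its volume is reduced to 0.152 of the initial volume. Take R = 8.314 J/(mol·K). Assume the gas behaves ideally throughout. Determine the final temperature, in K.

Polytropic n=1.5: T₂ = T₁(V₁/V₂)^(n−1) = 276×(6.58)^0.50 = 708 K; P₂ = P₁(V₁/V₂)^n = 3390 kPa.

708 K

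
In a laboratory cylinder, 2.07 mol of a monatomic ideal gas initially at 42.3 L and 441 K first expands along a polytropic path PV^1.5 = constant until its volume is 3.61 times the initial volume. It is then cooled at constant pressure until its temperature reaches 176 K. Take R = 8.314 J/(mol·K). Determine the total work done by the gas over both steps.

P₁ = nRT₁/V₁ = 2.07×8.314×441/42.3 = 179 kPa.
Step 1 — Polytropic n=1.5: T₂ = T₁(V₁/V₂)^(n−1) = 441×(0.277)^0.50 = 232 K; P₂ = P₁(V₁/V₂)^n = 26.2 kPa.
W = (P₁V₁−P₂V₂)/(n−1) = (179×42.3−26.2×153)/0.50 = 7190 J.
ΔU = nCvΔT = 2.07×12.5×(232−441) = -5390 J.
Q = ΔU + W = 1800 J.
State after step 1: P = 26.2 kPa, V = 153 L, T = 232 K.
Step 2 — Isobaric: P stays 26.2 kPa; V/T = const ⇒ T₂ = 176 K, V₂ = 116 L.
W = PΔV = 26.2×(116−153) kPa·L = -966 J.
ΔU = nCvΔT = 2.07×12.5×(176−232) = -1450 J.
Q = ΔU + W = nCpΔT = -2410 J.
Net over both steps: W = 6220 J, Q = -616 J, ΔU = -6840 J.

6220 J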